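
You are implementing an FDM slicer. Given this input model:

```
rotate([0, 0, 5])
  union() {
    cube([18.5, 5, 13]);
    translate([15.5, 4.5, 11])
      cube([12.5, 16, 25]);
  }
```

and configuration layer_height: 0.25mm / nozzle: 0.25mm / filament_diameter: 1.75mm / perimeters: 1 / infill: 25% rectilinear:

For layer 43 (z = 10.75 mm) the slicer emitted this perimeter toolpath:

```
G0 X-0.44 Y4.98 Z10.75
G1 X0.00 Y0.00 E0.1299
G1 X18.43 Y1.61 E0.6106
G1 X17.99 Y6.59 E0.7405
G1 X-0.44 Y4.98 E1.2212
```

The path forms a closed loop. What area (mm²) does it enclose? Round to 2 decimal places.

Apply the shoelace formula to the sequence of (X, Y) vertices; enclosed area = 92.49 mm².

92.49 mm²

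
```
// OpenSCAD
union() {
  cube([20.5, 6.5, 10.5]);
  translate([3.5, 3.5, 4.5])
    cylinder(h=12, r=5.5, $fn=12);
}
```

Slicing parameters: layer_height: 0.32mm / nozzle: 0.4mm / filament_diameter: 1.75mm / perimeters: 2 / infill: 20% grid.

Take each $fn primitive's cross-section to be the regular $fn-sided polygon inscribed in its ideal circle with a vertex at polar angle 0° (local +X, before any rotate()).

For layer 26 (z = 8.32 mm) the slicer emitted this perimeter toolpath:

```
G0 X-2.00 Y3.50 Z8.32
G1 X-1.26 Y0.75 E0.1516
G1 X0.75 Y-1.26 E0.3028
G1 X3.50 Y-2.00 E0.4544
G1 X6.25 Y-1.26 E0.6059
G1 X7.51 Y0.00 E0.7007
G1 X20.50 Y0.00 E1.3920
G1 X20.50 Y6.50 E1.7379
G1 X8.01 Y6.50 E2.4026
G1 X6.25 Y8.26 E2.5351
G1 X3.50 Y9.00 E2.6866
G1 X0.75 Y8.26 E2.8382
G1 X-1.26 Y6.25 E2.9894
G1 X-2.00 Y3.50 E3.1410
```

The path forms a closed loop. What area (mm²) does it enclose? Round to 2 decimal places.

Apply the shoelace formula to the sequence of (X, Y) vertices; enclosed area = 168.53 mm².

168.53 mm²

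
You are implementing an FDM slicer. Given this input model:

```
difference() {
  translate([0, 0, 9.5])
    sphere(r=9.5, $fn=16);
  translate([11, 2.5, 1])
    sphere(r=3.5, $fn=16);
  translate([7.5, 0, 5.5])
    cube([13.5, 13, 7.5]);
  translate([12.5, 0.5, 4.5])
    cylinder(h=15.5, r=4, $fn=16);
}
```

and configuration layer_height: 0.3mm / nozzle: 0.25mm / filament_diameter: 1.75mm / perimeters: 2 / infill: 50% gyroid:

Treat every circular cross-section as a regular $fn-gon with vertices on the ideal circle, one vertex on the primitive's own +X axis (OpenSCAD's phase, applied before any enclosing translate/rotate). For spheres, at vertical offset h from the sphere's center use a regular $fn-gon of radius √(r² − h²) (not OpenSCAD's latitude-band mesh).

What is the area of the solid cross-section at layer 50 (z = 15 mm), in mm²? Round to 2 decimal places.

183.69 mm²

At z = 15 mm: the r=9.5 sphere contributes a regular 16-gon of circumradius √(9.5²−5.5²) = 7.746 (area = (16/2)·7.746²·sin(360°/16) = 183.69 mm²); the sphere at (11, 2.5) is absent (|z−center|=14.000 > r=3.5); the cube at (7.5, 0) is absent (z outside [5.5, 13]); the r=4 cylinder at (12.5, 0.5) contributes a regular 16-gon of circumradius 4 (area = (16/2)·4.000²·sin(360°/16) = 48.98 mm²); Subtracting the remaining from the first: starting from the r=9.5 sphere (183.69 mm²), the r=4 cylinder at (12.5, 0.5) misses the remaining region (no effect) — area = 183.69 mm². Overall, the cross-section is a single solid region. Net area = 183.69 mm².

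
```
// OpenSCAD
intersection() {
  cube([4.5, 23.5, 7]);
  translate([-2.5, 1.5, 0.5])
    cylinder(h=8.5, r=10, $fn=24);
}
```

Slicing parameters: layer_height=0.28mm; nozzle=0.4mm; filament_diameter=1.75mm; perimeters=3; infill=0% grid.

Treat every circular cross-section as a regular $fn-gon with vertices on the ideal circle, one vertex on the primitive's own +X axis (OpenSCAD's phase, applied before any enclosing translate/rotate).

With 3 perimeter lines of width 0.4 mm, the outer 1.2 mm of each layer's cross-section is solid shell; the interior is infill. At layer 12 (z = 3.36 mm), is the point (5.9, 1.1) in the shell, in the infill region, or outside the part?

outside

At z = 3.36 mm: the cube is present — its section is the full 4.5×23.5 rectangle; the r=10 cylinder at (-2.5, 1.5) gives a regular 24-gon of circumradius 10 (constant along its height); Taking the intersection: the r=10 cylinder at (-2.5, 1.5) partially overlaps the 4.5×23.5 cube; clipping to the common part keeps 45.48 mm² — 1 connected region. Overall, the cross-section is a single solid region. The nearest boundary edge runs (4.50, 8.63)→(4.50, 0.00); distance from the point to it = 1.40 mm. The point is not inside any of the regions above, so it lies outside the cross-section (1.40 mm from the nearest boundary).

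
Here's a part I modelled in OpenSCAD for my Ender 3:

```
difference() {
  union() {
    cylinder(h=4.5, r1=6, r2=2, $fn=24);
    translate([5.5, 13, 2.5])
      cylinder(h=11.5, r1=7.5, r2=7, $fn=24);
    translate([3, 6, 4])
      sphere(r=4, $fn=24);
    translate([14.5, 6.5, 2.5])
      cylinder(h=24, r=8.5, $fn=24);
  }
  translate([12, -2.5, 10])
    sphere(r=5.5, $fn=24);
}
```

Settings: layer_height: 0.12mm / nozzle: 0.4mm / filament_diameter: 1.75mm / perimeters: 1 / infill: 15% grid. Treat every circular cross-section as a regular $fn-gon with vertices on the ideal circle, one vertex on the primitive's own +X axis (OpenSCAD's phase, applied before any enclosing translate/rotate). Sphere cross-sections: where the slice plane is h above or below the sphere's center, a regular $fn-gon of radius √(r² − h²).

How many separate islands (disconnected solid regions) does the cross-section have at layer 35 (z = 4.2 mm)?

At z = 4.2 mm: the cone (r1=6→r2=2) has section circumradius 2.267 here — a regular 24-gon; the cone at (5.5, 13) contributes a regular 24-gon of circumradius 7.426 (interpolated between r1=7.5 and r2=7 at t=0.148); the sphere at (3, 6): section is a regular 24-gon, circumradius = √(r²−h²) = √(4²−0.2²) = 3.995; the cylinder at (14.5, 6.5): section is a regular 24-gon, circumradius r=8.5; Merging all regions: the regions partially overlap (shared area 59.22 mm²), so overlapping operands fuse into one piece — 2 connected regions; the sphere at (12, -2.5) is absent (|z−center|=5.800 > r=5.5); Taking the first minus the rest: none of the subtracted shapes is present at this height, so the result so far is unchanged — 2 connected regions. Overall, the cross-section has 2 separate islands. Island count = 2.

2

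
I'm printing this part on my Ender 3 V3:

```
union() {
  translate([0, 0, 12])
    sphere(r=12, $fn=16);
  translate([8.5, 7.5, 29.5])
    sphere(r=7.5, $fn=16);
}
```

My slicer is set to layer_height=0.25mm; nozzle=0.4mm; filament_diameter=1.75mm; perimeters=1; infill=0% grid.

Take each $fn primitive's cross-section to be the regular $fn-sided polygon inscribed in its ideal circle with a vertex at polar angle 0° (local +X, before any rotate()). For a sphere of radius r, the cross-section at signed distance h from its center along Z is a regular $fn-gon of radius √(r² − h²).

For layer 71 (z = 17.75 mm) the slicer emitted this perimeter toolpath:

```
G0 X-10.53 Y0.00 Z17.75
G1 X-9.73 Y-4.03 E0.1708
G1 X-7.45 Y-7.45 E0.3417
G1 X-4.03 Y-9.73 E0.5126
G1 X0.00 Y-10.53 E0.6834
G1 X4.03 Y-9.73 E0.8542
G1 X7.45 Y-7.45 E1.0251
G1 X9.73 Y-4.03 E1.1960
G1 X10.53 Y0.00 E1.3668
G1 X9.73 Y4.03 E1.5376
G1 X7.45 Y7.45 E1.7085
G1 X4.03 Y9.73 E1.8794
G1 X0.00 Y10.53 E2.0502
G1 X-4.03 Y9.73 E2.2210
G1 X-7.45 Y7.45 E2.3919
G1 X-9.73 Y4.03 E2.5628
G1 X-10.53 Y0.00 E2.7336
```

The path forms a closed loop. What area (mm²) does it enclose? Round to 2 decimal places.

339.60 mm²

Apply the shoelace formula to the sequence of (X, Y) vertices; enclosed area = 339.60 mm².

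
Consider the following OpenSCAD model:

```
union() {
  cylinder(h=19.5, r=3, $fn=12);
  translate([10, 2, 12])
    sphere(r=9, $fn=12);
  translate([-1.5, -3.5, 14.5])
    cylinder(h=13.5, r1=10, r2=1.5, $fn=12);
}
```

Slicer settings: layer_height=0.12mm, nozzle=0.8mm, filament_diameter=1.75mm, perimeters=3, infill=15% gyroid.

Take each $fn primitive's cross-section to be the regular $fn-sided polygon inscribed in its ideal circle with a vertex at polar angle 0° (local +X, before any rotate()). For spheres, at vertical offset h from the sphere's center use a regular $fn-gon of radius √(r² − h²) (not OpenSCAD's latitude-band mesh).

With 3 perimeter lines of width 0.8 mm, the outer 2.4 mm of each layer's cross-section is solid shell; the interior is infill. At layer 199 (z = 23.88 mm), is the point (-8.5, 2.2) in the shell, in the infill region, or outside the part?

At z = 23.88 mm: the cylinder is absent (z outside [0, 19.5]); the sphere at (10, 2) is absent (|z−center|=11.880 > r=9); the cone at (-1.5, -3.5) (r1=10→r2=1.5) has section circumradius 4.094 here — a regular 12-gon; Merging all regions: only the cone at (-1.5, -3.5) is present, so the union is just that shape — 1 connected region. Overall, the cross-section is a single solid region. The nearest boundary edge runs (-3.55, 0.05)→(-5.05, -1.45); distance from the point to it = 5.03 mm. The point is not inside any of the regions above, so it lies outside the cross-section (5.03 mm from the nearest boundary).

outside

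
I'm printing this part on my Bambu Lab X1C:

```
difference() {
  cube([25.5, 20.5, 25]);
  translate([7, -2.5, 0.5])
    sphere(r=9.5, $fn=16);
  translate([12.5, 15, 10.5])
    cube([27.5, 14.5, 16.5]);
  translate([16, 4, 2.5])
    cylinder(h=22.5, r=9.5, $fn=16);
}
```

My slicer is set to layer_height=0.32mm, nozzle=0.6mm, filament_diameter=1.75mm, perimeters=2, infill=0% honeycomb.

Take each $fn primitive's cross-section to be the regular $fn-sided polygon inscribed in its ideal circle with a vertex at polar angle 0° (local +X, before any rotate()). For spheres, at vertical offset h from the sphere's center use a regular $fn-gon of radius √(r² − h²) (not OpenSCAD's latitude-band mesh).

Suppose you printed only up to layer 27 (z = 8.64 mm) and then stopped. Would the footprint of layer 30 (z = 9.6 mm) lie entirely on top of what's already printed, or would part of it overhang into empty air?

part overhangs

Compare the two slices. At z = 8.64: the cube (footprint 25.5×20.5) is included at this height (area 522.75 mm²); the sphere at (7, -2.5): section is a regular 16-gon, circumradius = √(r²−h²) = √(9.5²−8.14²) = 4.898 (area = (16/2)·4.898²·sin(360°/16) = 73.45 mm²); the cube at (12.5, 15) is absent (z outside [10.5, 27]); the r=9.5 cylinder at (16, 4) contributes a regular 16-gon of circumradius 9.5 (area = (16/2)·9.500²·sin(360°/16) = 276.30 mm²); After the difference (first − rest): starting from the 25.5×20.5 cube (522.75 mm²), the r=9.5 sphere at (7, -2.5) partially overlaps it — only the 13.66 mm² overlap (of its 73.45 mm²) is removed, clipping the outline; the r=9.5 cylinder at (16, 4) partially overlaps it — only the 204.25 mm² overlap (of its 276.30 mm²) is removed, clipping the outline — area = 304.84 mm². At z = 9.6: the cube is present — its section is the full 25.5×20.5 rectangle (area 522.75 mm²); the r=9.5 sphere at (7, -2.5) slices to a regular 16-gon of circumradius 2.728 (√(r²−h²) with h=9.1 from center) (area = (16/2)·2.728²·sin(360°/16) = 22.78 mm²); the cube at (12.5, 15) does not reach this height (z outside [10.5, 27]); the cylinder at (16, 4): section is a regular 16-gon, circumradius r=9.5 (area = (16/2)·9.500²·sin(360°/16) = 276.30 mm²); Subtracting the remaining from the first: starting from the 25.5×20.5 cube (522.75 mm²), the r=9.5 sphere at (7, -2.5) partially overlaps it — only the 0.26 mm² overlap (of its 22.78 mm²) is removed, clipping the outline; the r=9.5 cylinder at (16, 4) partially overlaps it — only the 210.85 mm² overlap (of its 276.30 mm²) is removed, clipping the outline — area = 311.64 mm². Checking containment: at z = 9.6 the cross-section extends beyond the z = 8.64 cross-section by about 6.79 mm².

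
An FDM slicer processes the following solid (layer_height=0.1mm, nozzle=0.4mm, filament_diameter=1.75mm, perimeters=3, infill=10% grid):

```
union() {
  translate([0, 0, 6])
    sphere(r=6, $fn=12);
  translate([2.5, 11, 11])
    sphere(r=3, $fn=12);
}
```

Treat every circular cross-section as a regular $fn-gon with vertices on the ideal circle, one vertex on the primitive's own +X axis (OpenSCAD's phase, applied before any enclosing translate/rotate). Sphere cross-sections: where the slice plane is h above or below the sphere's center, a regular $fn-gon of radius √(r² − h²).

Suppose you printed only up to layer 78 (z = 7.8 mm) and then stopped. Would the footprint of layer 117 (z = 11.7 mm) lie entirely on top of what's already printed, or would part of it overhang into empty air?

Compare the two slices. At z = 7.8: the r=6 sphere contributes a regular 12-gon of circumradius √(6²−1.8²) = 5.724 (area = (12/2)·5.724²·sin(360°/12) = 98.28 mm²); the sphere at (2.5, 11) is not intersected at this z (|z−center|=3.200 > r=3); Combining (union): only the r=6 sphere is present, so the union is just that shape — area = 98.28 mm². At z = 11.7: the sphere: section is a regular 12-gon, circumradius = √(r²−h²) = √(6²−5.7²) = 1.873 (area = (12/2)·1.873²·sin(360°/12) = 10.53 mm²); the r=3 sphere at (2.5, 11) slices to a regular 12-gon of circumradius 2.917 (√(r²−h²) with h=0.7 from center) (area = (12/2)·2.917²·sin(360°/12) = 25.53 mm²); Taking the union: the 2 present regions are separate (no shared area or edge), so areas and boundary lengths simply add and each stays a separate island — area = 36.06 mm². Checking containment: at z = 11.7 the cross-section extends beyond the z = 7.8 cross-section by about 25.53 mm².

part overhangs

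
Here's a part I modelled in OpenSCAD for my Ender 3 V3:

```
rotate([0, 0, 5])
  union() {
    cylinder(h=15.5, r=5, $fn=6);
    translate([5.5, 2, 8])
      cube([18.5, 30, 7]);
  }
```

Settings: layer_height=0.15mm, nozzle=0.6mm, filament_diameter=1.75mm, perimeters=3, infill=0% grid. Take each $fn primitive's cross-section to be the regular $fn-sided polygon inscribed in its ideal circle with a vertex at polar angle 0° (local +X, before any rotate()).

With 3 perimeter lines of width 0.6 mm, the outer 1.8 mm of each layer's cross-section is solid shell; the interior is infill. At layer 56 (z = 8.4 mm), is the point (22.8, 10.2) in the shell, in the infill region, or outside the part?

At z = 8.4 mm: the cylinder: section is a regular 6-gon, circumradius r=5; the cube at (5.5, 2) (footprint 18.5×30) is included at this height; Combining (union): the 2 present regions are separate (no shared area or edge), so areas and boundary lengths simply add and each stays a separate island — 2 connected regions; (rotated 5° about Z; rotation is an isometry so areas/perimeters/island counts are preserved). Overall, the cross-section has 2 separate islands. Undo the 5° rotation: the query point maps to (23.602, 8.174) in the un-rotated model frame. The nearest boundary edge runs (24.00, 32.00)→(24.00, 2.00); distance from the point to it = 0.40 mm. (Shell/infill is judged within the island containing the point — the largest one.) The point is inside the cross-section, 0.40 mm from the nearest boundary — within the 1.8 mm shell band (3 × 0.6).

shell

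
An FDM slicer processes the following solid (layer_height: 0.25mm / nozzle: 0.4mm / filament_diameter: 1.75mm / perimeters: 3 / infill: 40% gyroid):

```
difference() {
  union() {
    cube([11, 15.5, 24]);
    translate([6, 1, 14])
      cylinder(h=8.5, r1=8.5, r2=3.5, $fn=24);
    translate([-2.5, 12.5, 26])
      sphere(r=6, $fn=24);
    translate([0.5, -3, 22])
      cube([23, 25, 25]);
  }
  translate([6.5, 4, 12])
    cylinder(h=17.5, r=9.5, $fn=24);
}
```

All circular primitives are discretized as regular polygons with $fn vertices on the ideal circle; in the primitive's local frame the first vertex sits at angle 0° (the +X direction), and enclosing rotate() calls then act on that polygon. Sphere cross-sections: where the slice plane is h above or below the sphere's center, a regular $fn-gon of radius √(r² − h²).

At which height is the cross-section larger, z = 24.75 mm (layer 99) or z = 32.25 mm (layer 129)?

Layer 99 (z = 24.75): the cube is absent (z outside [0, 24]); the cone at (6, 1) is absent (z outside [14, 22.5]); the r=6 sphere at (-2.5, 12.5) slices to a regular 24-gon of circumradius 5.868 (√(r²−h²) with h=1.25 from center) (area = (24/2)·5.868²·sin(360°/24) = 106.96 mm²); the 23×25 cube at (0.5, -3) contributes its full rectangle (area 575.00 mm²); Combining (union): the regions partially overlap — summed areas 681.96 mm² minus the doubly-counted overlap 20.07 mm² gives 661.88 mm² — area = 661.88 mm²; the r=9.5 cylinder at (6.5, 4) gives a regular 24-gon of circumradius 9.5 (constant along its height) (area = (24/2)·9.500²·sin(360°/24) = 280.30 mm²); Taking the first minus the rest: starting from that combined region (661.88 mm²), the r=9.5 cylinder at (6.5, 4) partially overlaps it — only the 231.94 mm² overlap (of its 280.30 mm²) is removed, clipping the outline — area = 429.94 mm². So its area = 429.94 mm². Layer 129 (z = 32.25): the cube does not reach this height (z outside [0, 24]); the cone at (6, 1) is absent (z outside [14, 22.5]); the sphere at (-2.5, 12.5) is not intersected at this z (|z−center|=6.250 > r=6); the cube at (0.5, -3) (footprint 23×25) is included at this height (area 575.00 mm²); Combining (union): only the 23×25 cube at (0.5, -3) is present, so the union is just that shape — area = 575.00 mm²; the cylinder at (6.5, 4) does not reach this height (z outside [12, 29.5]); Taking the first minus the rest: none of the subtracted shapes is present at this height, so that combined region is unchanged — area = 575.00 mm². So its area = 575.00 mm². Layer 129 is larger (575.00 vs 429.94 mm²).

layer 129 (z = 32.25 mm)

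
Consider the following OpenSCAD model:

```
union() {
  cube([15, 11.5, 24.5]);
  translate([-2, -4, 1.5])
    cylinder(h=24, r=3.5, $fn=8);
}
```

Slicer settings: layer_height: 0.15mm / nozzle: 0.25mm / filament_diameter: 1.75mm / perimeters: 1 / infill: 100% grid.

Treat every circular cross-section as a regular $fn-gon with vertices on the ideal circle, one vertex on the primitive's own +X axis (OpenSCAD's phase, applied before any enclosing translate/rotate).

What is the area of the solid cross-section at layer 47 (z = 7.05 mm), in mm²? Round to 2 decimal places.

At z = 7.05 mm: the cube (footprint 15×11.5) is included at this height (area 172.50 mm²); the r=3.5 cylinder at (-2, -4) contributes a regular 8-gon of circumradius 3.5 (area = (8/2)·3.500²·sin(360°/8) = 34.65 mm²); Combining (union): the 2 present regions are separate (no shared area or edge), so areas and boundary lengths simply add and each stays a separate island — area = 207.15 mm². Overall, the cross-section has 2 separate islands. Net area = 207.15 mm².

207.15 mm²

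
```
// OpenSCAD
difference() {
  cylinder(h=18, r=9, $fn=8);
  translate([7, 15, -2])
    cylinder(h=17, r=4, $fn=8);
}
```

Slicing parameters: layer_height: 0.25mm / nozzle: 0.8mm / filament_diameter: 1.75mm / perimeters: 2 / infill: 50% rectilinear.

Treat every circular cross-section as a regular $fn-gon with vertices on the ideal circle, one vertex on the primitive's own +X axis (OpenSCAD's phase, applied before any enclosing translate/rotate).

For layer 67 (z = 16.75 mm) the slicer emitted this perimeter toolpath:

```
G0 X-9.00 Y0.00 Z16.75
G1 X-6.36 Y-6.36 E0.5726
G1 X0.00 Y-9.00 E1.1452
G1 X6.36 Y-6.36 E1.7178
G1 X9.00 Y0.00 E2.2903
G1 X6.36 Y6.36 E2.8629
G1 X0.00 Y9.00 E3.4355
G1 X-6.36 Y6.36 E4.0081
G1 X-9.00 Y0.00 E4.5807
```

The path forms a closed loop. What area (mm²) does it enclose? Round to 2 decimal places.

Apply the shoelace formula to the sequence of (X, Y) vertices; enclosed area = 228.96 mm².

228.96 mm²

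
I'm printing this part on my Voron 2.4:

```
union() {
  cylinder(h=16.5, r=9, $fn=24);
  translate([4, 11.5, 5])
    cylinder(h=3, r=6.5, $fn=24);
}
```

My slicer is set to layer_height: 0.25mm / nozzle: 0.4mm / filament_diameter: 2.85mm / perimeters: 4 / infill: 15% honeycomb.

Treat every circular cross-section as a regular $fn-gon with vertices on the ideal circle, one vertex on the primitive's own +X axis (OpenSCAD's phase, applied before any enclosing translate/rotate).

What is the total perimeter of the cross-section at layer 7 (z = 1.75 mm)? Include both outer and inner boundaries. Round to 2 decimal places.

At z = 1.75 mm: the cylinder: section is a regular 24-gon, circumradius r=9 (perimeter = 2·24·9.000·sin(180°/24) = 56.39 mm); the cylinder at (4, 11.5) does not reach this height (z outside [5, 8]); Merging all regions: only the r=9 cylinder is present, so the union is just that shape — boundary = 56.39 mm. Overall, the cross-section is a single solid region. Total boundary length (outer) = 56.39 mm.

56.39 mm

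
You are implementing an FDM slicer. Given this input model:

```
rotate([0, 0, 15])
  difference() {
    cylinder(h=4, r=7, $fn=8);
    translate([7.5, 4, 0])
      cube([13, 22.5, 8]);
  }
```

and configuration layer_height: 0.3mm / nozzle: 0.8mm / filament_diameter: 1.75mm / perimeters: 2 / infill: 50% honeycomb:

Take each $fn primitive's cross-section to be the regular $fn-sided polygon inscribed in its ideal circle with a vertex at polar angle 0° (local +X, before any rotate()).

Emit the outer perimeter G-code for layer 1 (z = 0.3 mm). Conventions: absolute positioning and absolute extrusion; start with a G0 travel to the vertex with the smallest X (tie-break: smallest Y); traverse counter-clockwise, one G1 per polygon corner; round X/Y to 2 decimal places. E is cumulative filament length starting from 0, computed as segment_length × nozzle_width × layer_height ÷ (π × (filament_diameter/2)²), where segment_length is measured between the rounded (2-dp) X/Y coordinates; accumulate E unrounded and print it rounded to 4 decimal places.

At z = 0.3 mm: the r=7 cylinder gives a regular 8-gon of circumradius 7 (constant along its height); the 13×22.5 cube at (7.5, 4) contributes its full rectangle; Taking the first minus the rest: starting from the r=7 cylinder, the 13×22.5 cube at (7.5, 4) misses the remaining region (no effect) — 1 connected region; (rotated 15° about Z; rotation is an isometry so areas/perimeters/island counts are preserved). The outline is a single polygon with 8 vertices. Extrusion per mm of travel: 0.8 × 0.3 / (π × 0.875²) = 0.099780. Accumulating E over each segment gives final E = 4.2755.

G0 X-6.76 Y-1.81 Z0.30
G1 X-3.50 Y-6.06 E0.5345
G1 X1.81 Y-6.76 E1.0689
G1 X6.06 Y-3.50 E1.6033
G1 X6.76 Y1.81 E2.1377
G1 X3.50 Y6.06 E2.6722
G1 X-1.81 Y6.76 E3.2066
G1 X-6.06 Y3.50 E3.7411
G1 X-6.76 Y-1.81 E4.2755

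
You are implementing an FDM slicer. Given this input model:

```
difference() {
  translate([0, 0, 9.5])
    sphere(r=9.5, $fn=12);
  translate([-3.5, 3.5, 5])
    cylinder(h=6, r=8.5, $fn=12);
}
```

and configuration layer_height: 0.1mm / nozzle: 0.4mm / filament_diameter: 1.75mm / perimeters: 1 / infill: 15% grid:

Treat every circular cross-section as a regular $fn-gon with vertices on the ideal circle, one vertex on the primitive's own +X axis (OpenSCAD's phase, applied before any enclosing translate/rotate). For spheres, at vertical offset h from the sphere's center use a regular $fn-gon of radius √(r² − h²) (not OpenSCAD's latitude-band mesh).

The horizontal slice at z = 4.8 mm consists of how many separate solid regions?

At z = 4.8 mm: the r=9.5 sphere contributes a regular 12-gon of circumradius √(9.5²−4.7²) = 8.256; the cylinder at (-3.5, 3.5) is not intersected at this z (z outside [5, 11]); Subtracting the remaining from the first: none of the subtracted shapes is present at this height, so the r=9.5 sphere is unchanged — 1 connected region. The result has 1 disconnected region.

1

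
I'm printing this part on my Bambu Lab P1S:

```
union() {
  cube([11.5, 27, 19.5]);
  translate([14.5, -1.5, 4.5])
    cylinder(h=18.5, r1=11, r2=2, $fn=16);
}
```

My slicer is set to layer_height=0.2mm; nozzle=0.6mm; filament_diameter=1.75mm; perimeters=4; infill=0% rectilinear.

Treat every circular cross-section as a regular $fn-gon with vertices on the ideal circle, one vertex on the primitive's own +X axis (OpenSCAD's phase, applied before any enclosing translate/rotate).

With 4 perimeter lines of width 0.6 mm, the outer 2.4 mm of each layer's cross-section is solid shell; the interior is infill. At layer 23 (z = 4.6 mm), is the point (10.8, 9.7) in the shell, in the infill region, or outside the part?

At z = 4.6 mm: the 11.5×27 cube contributes its full rectangle; the cone at (14.5, -1.5) (r1=11→r2=2) has section circumradius 10.951 here — a regular 16-gon; Combining (union): the regions partially overlap (shared area 48.13 mm²), so overlapping operands fuse into one piece — 1 connected region. Overall, the cross-section is a single solid region. The nearest boundary edge runs (11.50, 27.00)→(11.50, 8.85); distance from the point to it = 0.70 mm. The point is inside the cross-section, 0.70 mm from the nearest boundary — within the 2.4 mm shell band (4 × 0.6).

shell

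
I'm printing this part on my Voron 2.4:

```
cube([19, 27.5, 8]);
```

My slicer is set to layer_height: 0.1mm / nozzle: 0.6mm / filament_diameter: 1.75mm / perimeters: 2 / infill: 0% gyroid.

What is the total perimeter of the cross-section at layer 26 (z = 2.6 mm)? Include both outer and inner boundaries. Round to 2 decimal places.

At z = 2.6 mm: the cube is present — its section is the full 19×27.5 rectangle (perimeter 93.00 mm). Overall, the cross-section is a single solid region. Total boundary length (outer) = 93.00 mm.

93.00 mm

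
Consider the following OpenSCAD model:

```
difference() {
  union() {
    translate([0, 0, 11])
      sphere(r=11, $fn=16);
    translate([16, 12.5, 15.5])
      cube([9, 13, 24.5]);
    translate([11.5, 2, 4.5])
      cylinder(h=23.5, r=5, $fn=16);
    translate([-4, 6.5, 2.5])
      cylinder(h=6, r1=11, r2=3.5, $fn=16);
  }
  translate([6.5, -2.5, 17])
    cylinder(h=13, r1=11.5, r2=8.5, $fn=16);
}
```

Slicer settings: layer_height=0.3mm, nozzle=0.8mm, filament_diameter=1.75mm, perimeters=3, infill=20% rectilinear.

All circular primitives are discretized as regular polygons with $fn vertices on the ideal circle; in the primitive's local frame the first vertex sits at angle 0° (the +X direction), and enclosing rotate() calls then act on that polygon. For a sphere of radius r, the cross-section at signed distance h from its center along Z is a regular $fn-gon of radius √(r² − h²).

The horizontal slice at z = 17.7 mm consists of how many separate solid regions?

At z = 17.7 mm: the r=11 sphere contributes a regular 16-gon of circumradius √(11²−6.7²) = 8.724; the cube at (16, 12.5) (footprint 9×13) is included at this height; the cylinder at (11.5, 2): section is a regular 16-gon, circumradius r=5; the cone at (-4, 6.5) is absent (z outside [2.5, 8.5]); Taking the union: the regions partially overlap (shared area 8.36 mm²), so overlapping operands fuse into one piece — 2 connected regions; the cone at (6.5, -2.5) contributes a regular 16-gon of circumradius 11.338 (interpolated between r1=11.5 and r2=8.5 at t=0.054); After the difference (first − rest): starting from the result so far, the cone at (6.5, -2.5) partially overlaps it — only the 234.63 mm² overlap (of its 393.58 mm²) is removed, clipping the outline — 3 connected regions. The result has 3 disconnected regions.

3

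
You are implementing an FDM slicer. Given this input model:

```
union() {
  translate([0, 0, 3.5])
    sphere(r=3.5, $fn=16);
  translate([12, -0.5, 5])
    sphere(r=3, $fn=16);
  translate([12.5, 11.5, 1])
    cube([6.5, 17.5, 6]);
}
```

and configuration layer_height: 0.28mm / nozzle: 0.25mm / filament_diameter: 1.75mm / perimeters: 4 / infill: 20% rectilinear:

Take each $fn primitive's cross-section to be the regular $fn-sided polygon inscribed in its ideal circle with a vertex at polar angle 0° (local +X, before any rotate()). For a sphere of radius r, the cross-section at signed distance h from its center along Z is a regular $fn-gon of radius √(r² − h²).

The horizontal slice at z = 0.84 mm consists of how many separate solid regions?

At z = 0.84 mm: the sphere: section is a regular 16-gon, circumradius = √(r²−h²) = √(3.5²−2.66²) = 2.275; the sphere at (12, -0.5) does not reach this height (|z−center|=4.160 > r=3); the cube at (12.5, 11.5) is absent (z outside [1, 7]); Merging all regions: only the r=3.5 sphere is present, so the union is just that shape — 1 connected region. The result has 1 disconnected region.

1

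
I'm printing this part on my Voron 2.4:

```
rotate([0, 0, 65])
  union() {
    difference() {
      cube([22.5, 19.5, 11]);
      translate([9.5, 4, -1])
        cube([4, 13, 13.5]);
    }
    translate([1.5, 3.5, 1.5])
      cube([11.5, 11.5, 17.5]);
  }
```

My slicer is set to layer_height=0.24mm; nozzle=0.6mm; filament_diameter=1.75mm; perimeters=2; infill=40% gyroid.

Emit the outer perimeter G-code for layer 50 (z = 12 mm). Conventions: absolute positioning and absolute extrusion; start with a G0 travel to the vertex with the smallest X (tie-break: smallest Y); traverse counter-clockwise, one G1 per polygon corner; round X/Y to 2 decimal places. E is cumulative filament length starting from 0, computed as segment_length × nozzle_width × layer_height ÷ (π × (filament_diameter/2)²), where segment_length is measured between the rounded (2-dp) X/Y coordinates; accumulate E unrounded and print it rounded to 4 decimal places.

G0 X-12.96 Y7.70 Z12.00
G1 X-2.54 Y2.84 E0.6883
G1 X2.32 Y13.26 E1.3767
G1 X-8.10 Y18.12 E2.0650
G1 X-12.96 Y7.70 E2.7534

At z = 12 mm: the cube does not reach this height (z outside [0, 11]); the cube at (9.5, 4) is present — its section is the full 4×13 rectangle; After the difference (first − rest): the first operand is absent here, so nothing remains; the cube at (1.5, 3.5) is present — its section is the full 11.5×11.5 rectangle; Taking the union: only the 11.5×11.5 cube at (1.5, 3.5) is present, so the union is just that shape — 1 connected region; (rotated 65° about Z; rotation is an isometry so areas/perimeters/island counts are preserved). The outline is a single polygon with 4 vertices. Extrusion per mm of travel: 0.6 × 0.24 / (π × 0.875²) = 0.059868. Accumulating E over each segment gives final E = 2.7534.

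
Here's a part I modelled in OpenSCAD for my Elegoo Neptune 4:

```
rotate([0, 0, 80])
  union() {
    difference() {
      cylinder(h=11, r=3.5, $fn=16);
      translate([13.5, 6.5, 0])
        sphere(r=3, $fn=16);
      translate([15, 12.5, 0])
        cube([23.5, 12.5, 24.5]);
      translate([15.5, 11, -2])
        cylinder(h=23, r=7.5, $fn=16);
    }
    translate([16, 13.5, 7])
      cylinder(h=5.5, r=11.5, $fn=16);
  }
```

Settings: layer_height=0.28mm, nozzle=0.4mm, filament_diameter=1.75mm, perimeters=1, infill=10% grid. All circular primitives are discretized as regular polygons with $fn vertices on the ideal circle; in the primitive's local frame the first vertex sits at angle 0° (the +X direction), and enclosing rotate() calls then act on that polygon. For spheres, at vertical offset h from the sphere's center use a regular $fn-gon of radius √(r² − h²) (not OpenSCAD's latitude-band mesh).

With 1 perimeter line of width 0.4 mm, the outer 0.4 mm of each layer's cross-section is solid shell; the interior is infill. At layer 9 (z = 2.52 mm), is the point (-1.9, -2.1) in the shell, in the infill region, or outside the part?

infill

At z = 2.52 mm: the r=3.5 cylinder contributes a regular 16-gon of circumradius 3.5; the sphere at (13.5, 6.5): section is a regular 16-gon, circumradius = √(r²−h²) = √(3²−2.52²) = 1.628; the cube at (15, 12.5) (footprint 23.5×12.5) is included at this height; the r=7.5 cylinder at (15.5, 11) contributes a regular 16-gon of circumradius 7.5; After the difference (first − rest): starting from the r=3.5 cylinder, the r=3 sphere at (13.5, 6.5) misses the remaining region (no effect); the 23.5×12.5 cube at (15, 12.5) misses the remaining region (no effect); the r=7.5 cylinder at (15.5, 11) misses the remaining region (no effect) — 1 connected region; the cylinder at (16, 13.5) is not intersected at this z (z outside [7, 12.5]); Taking the union: only the result so far is present, so the union is just that shape — 1 connected region; (whole slice rotated 80° about Z — lengths, areas and connectivity unchanged). Overall, the cross-section is a single solid region. Undo the 80° rotation: the query point maps to (-2.398, 1.506) in the un-rotated model frame. The nearest boundary edge runs (-3.23, 1.34)→(-2.47, 2.47); distance from the point to it = 0.60 mm. The point is inside the cross-section and 0.60 mm from the nearest boundary — more than the 0.4 mm shell width (1 × 0.4), so it's in the infill interior.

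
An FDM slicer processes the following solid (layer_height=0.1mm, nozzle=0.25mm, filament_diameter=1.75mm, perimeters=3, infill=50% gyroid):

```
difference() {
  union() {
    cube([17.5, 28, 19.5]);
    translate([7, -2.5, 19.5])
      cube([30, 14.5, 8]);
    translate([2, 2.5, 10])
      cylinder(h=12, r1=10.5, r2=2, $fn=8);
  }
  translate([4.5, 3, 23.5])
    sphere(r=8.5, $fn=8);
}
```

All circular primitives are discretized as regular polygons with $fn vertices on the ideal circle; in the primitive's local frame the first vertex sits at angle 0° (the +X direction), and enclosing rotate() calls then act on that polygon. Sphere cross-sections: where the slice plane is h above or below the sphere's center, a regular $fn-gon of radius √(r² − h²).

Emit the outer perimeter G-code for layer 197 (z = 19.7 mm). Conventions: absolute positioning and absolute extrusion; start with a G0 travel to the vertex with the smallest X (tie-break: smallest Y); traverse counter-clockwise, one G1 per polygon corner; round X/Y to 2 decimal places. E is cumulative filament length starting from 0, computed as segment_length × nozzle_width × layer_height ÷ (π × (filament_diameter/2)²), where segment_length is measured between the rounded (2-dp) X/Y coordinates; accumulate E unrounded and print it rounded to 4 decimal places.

G0 X7.00 Y9.57 Z19.70
G1 X9.88 Y8.38 E0.0324
G1 X12.10 Y3.00 E0.0929
G1 X9.88 Y-2.38 E0.1534
G1 X9.58 Y-2.50 E0.1567
G1 X37.00 Y-2.50 E0.4417
G1 X37.00 Y12.00 E0.5924
G1 X7.00 Y12.00 E0.9043
G1 X7.00 Y9.57 E0.9295

At z = 19.7 mm: the cube is absent (z outside [0, 19.5]); the cube at (7, -2.5) is present — its section is the full 30×14.5 rectangle; the cone at (2, 2.5): at t=0.808 of its height the radius interpolates to r₁+(r₂−r₁)t = 3.629, giving a regular 8-gon of that circumradius; Combining (union): the 2 present regions are separate (no shared area or edge), so areas and boundary lengths simply add and each stays a separate island — 2 connected regions; the sphere at (4.5, 3): section is a regular 8-gon, circumradius = √(r²−h²) = √(8.5²−3.8²) = 7.603; Taking the first minus the rest: starting from the result so far, the r=8.5 sphere at (4.5, 3) partially overlaps it — only the 82.20 mm² overlap (of its 163.51 mm²) is removed, clipping the outline — 1 connected region. The outline is a single polygon with 8 vertices. Extrusion per mm of travel: 0.25 × 0.1 / (π × 0.875²) = 0.010394. Accumulating E over each segment gives final E = 0.9295.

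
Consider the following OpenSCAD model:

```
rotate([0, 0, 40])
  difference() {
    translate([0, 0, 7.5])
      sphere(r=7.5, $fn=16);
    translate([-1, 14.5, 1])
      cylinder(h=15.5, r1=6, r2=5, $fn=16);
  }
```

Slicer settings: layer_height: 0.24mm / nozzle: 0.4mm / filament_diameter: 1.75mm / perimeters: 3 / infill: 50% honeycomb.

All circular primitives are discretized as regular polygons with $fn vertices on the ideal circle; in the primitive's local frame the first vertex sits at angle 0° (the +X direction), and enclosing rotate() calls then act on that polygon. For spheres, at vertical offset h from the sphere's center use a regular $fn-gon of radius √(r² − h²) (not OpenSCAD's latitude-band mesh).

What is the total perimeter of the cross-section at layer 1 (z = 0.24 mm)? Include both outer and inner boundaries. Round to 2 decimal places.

11.75 mm

At z = 0.24 mm: the r=7.5 sphere contributes a regular 16-gon of circumradius √(7.5²−7.26²) = 1.882 (perimeter = 2·16·1.882·sin(180°/16) = 11.75 mm); the cone at (-1, 14.5) is not intersected at this z (z outside [1, 16.5]); Taking the first minus the rest: none of the subtracted shapes is present at this height, so the r=7.5 sphere is unchanged — boundary = 11.75 mm; (rotated 40° about Z; rotation is an isometry so areas/perimeters/island counts are preserved). Overall, the cross-section is a single solid region. Total boundary length (outer) = 11.75 mm.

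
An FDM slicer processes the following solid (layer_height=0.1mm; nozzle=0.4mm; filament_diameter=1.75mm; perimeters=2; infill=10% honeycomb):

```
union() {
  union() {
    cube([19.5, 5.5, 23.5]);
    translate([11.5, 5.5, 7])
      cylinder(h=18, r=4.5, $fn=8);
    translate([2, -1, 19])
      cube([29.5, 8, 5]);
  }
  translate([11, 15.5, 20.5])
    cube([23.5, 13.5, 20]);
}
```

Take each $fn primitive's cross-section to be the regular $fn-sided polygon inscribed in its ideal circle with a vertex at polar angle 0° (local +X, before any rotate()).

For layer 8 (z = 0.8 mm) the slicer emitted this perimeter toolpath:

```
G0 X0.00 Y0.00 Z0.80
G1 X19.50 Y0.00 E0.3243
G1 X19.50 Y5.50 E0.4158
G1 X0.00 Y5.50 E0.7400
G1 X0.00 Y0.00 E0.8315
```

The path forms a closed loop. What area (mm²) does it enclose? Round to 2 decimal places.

Apply the shoelace formula to the sequence of (X, Y) vertices; enclosed area = 107.25 mm².

107.25 mm²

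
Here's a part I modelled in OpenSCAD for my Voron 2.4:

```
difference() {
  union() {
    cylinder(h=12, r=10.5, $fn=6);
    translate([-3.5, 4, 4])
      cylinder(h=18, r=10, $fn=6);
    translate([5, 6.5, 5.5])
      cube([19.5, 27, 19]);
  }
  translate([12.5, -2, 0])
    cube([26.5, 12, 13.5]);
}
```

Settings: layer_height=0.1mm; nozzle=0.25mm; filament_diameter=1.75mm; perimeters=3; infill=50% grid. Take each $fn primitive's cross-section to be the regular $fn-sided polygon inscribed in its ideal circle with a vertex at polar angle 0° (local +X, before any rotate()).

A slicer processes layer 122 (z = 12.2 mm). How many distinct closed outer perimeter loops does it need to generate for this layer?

1

At z = 12.2 mm: the cylinder is absent (z outside [0, 12]); the cylinder at (-3.5, 4): section is a regular 6-gon, circumradius r=10; the cube at (5, 6.5) is present — its section is the full 19.5×27 rectangle; Merging all regions: the regions partially overlap (shared area 0.00 mm²), so overlapping operands fuse into one piece — 1 connected region; the cube at (12.5, -2) (footprint 26.5×12) is included at this height; Taking the first minus the rest: starting from that combined region, the 26.5×12 cube at (12.5, -2) partially overlaps it — only the 42.00 mm² overlap (of its 318.00 mm²) is removed, clipping the outline — 1 connected region. The result has 1 disconnected region.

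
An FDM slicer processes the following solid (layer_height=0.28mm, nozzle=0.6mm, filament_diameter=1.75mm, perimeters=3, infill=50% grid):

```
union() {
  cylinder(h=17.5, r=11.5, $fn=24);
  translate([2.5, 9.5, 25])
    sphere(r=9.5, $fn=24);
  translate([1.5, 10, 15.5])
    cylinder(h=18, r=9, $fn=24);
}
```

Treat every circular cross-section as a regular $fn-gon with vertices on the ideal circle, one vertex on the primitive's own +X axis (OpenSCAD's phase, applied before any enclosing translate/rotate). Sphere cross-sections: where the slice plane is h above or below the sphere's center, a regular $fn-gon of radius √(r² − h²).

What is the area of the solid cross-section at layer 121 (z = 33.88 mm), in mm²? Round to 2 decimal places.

35.39 mm²

At z = 33.88 mm: the cylinder is absent (z outside [0, 17.5]); the r=9.5 sphere at (2.5, 9.5) slices to a regular 24-gon of circumradius 3.376 (√(r²−h²) with h=8.88 from center) (area = (24/2)·3.376²·sin(360°/24) = 35.39 mm²); the cylinder at (1.5, 10) is absent (z outside [15.5, 33.5]); Merging all regions: only the r=9.5 sphere at (2.5, 9.5) is present, so the union is just that shape — area = 35.39 mm². Overall, the cross-section is a single solid region. Net area = 35.39 mm².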